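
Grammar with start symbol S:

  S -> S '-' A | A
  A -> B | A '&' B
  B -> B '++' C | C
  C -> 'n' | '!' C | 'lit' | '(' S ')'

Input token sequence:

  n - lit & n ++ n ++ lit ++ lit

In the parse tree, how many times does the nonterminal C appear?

[S [S [A [B [C n]]]] - [A [A [B [C lit]]] & [B [B [B [B [C n]] ++ [C n]] ++ [C lit]] ++ [C lit]]]]

6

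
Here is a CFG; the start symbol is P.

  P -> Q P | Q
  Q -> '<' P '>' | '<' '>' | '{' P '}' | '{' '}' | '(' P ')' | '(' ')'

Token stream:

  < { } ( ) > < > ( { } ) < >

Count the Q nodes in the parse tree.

[P [Q < [P [Q { }] [P [Q ( )]]] >] [P [Q < >] [P [Q ( [P [Q { }]] )] [P [Q < >]]]]]

7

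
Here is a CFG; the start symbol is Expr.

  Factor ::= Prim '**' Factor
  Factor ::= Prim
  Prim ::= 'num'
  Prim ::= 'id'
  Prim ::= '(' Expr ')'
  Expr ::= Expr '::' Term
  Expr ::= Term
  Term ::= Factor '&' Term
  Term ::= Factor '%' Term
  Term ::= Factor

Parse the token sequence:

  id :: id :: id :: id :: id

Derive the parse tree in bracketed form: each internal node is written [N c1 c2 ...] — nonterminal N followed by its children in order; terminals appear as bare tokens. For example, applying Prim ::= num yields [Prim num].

Expr
Expr :: Term
Expr :: Term :: Term
Expr :: Term :: Term :: Term
Expr :: Term :: Term :: Term :: Term
Term :: Term :: Term :: Term :: Term
Factor :: Term :: Term :: Term :: Term
Prim :: Term :: Term :: Term :: Term
id :: Term :: Term :: Term :: Term
id :: Factor :: Term :: Term :: Term
id :: Prim :: Term :: Term :: Term
id :: id :: Term :: Term :: Term
id :: id :: Factor :: Term :: Term
id :: id :: Prim :: Term :: Term
id :: id :: id :: Term :: Term
id :: id :: id :: Factor :: Term
id :: id :: id :: Prim :: Term
id :: id :: id :: id :: Term
id :: id :: id :: id :: Factor
id :: id :: id :: id :: Prim
id :: id :: id :: id :: id

[Expr [Expr [Expr [Expr [Expr [Term [Factor [Prim id]]]] :: [Term [Factor [Prim id]]]] :: [Term [Factor [Prim id]]]] :: [Term [Factor [Prim id]]]] :: [Term [Factor [Prim id]]]]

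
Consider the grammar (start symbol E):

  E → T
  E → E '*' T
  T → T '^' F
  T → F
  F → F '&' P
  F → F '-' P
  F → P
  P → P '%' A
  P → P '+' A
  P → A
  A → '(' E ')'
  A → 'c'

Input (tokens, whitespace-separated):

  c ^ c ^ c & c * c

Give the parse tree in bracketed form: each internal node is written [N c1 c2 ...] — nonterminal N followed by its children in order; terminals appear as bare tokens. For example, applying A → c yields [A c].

[E [E [T [T [T [F [P [A c]]]] ^ [F [P [A c]]]] ^ [F [F [P [A c]]] & [P [A c]]]]] * [T [F [P [A c]]]]]

E
E * T
T * T
T ^ F * T
T ^ F ^ F * T
F ^ F ^ F * T
P ^ F ^ F * T
A ^ F ^ F * T
c ^ F ^ F * T
c ^ P ^ F * T
c ^ A ^ F * T
c ^ c ^ F * T
c ^ c ^ F & P * T
c ^ c ^ P & P * T
c ^ c ^ A & P * T
c ^ c ^ c & P * T
c ^ c ^ c & A * T
c ^ c ^ c & c * T
c ^ c ^ c & c * F
c ^ c ^ c & c * P
c ^ c ^ c & c * A
c ^ c ^ c & c * c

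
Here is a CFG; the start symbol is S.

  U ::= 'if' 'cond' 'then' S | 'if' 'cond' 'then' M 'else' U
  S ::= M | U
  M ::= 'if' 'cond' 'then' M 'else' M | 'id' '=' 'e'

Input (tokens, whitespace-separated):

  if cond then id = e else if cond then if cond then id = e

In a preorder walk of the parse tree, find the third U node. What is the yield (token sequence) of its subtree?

[S [U if cond then [M id = e] else [U if cond then [S [U if cond then [S [M id = e]]]]]]]

if cond then id = e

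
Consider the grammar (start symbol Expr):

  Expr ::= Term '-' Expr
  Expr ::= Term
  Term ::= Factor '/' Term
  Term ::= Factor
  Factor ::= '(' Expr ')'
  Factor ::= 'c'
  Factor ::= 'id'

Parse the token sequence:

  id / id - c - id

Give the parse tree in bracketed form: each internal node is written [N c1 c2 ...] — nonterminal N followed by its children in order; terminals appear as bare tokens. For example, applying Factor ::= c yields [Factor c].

Expr
Term - Expr
Factor / Term - Expr
id / Term - Expr
id / Factor - Expr
id / id - Expr
id / id - Term - Expr
id / id - Factor - Expr
id / id - c - Expr
id / id - c - Term
id / id - c - Factor
id / id - c - id

[Expr [Term [Factor id] / [Term [Factor id]]] - [Expr [Term [Factor c]] - [Expr [Term [Factor id]]]]]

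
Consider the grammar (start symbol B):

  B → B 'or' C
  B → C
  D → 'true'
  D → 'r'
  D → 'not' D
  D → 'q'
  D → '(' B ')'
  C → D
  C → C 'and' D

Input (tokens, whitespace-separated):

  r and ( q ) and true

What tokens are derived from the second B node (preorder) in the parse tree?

[B [C [C [C [D r]] and [D ( [B [C [D q]]] )]] and [D true]]]

q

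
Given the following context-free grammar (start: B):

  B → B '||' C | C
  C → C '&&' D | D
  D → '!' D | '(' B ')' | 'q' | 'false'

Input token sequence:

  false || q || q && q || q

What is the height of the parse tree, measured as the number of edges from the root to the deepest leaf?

[B [B [B [B [C [D false]]] || [C [D q]]] || [C [C [D q]] && [D q]]] || [C [D q]]]

6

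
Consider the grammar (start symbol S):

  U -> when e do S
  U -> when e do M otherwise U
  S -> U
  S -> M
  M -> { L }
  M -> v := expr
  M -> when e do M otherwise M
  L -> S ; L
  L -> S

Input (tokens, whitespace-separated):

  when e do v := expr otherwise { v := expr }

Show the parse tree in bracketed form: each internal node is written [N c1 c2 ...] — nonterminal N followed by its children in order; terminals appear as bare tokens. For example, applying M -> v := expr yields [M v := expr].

[S [M when e do [M v := expr] otherwise [M { [L [S [M v := expr]]] }]]]

S
M
when e do M otherwise M
when e do v := expr otherwise M
when e do v := expr otherwise { L }
when e do v := expr otherwise { S }
when e do v := expr otherwise { M }
when e do v := expr otherwise { v := expr }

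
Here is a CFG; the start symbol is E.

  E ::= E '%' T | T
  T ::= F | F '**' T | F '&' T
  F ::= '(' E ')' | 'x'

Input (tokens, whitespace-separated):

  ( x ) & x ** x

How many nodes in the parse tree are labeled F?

4

[E [T [F ( [E [T [F x]]] )] & [T [F x] ** [T [F x]]]]]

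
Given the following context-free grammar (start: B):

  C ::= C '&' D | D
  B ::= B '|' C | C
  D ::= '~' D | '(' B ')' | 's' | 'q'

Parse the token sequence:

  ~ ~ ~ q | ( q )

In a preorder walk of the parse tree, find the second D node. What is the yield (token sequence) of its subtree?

[B [B [C [D ~ [D ~ [D ~ [D q]]]]]] | [C [D ( [B [C [D q]]] )]]]

~ ~ q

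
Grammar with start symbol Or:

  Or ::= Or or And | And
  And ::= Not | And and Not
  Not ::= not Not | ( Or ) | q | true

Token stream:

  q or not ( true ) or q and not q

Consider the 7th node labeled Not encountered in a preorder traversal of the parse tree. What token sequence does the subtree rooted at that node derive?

q

[Or [Or [Or [And [Not q]]] or [And [Not not [Not ( [Or [And [Not true]]] )]]]] or [And [And [Not q]] and [Not not [Not q]]]]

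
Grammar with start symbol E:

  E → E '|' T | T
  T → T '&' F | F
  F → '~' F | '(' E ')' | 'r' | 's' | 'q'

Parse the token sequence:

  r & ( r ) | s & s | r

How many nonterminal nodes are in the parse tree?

[E [E [E [T [T [F r]] & [F ( [E [T [F r]]] )]]] | [T [T [F s]] & [F s]]] | [T [F r]]]

16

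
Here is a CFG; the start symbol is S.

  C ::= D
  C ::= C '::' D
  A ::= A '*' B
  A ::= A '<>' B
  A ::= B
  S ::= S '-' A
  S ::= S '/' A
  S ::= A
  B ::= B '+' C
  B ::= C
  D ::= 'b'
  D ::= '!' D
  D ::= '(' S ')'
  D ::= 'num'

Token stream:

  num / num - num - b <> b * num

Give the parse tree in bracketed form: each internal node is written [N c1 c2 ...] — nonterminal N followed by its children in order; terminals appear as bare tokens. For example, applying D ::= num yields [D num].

[S [S [S [S [A [B [C [D num]]]]] / [A [B [C [D num]]]]] - [A [B [C [D num]]]]] - [A [A [A [B [C [D b]]]] <> [B [C [D b]]]] * [B [C [D num]]]]]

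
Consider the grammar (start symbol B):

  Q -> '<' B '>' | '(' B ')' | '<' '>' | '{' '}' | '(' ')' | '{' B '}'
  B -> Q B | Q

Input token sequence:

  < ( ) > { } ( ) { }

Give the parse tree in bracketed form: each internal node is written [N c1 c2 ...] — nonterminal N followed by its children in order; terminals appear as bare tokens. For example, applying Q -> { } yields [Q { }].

[B [Q < [B [Q ( )]] >] [B [Q { }] [B [Q ( )] [B [Q { }]]]]]

B
Q B
< B > B
< Q > B
< ( ) > B
< ( ) > Q B
< ( ) > { } B
< ( ) > { } Q B
< ( ) > { } ( ) B
< ( ) > { } ( ) Q
< ( ) > { } ( ) { }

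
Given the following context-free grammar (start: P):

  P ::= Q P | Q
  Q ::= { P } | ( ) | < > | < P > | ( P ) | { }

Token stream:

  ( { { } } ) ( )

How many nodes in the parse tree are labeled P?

[P [Q ( [P [Q { [P [Q { }]] }]] )] [P [Q ( )]]]

4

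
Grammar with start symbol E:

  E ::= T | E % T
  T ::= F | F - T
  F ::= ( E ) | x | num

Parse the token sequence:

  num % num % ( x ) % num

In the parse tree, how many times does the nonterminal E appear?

[E [E [E [E [T [F num]]] % [T [F num]]] % [T [F ( [E [T [F x]]] )]]] % [T [F num]]]

5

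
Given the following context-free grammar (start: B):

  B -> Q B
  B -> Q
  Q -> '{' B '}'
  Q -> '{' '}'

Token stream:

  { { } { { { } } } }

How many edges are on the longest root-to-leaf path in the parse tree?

9

[B [Q { [B [Q { }] [B [Q { [B [Q { [B [Q { }]] }]] }]]] }]]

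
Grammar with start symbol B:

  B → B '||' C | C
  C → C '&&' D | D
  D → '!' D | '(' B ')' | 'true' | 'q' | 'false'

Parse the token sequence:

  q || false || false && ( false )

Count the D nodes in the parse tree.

[B [B [B [C [D q]]] || [C [D false]]] || [C [C [D false]] && [D ( [B [C [D false]]] )]]]

5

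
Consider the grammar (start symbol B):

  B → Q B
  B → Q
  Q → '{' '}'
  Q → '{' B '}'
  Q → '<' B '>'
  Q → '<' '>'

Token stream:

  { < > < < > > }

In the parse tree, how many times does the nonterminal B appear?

[B [Q { [B [Q < >] [B [Q < [B [Q < >]] >]]] }]]

4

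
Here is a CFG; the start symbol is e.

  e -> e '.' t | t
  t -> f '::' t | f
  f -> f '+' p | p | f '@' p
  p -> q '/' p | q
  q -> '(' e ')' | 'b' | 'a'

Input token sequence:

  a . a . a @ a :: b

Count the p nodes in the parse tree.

5

[e [e [e [t [f [p [q a]]]]] . [t [f [p [q a]]]]] . [t [f [f [p [q a]]] @ [p [q a]]] :: [t [f [p [q b]]]]]]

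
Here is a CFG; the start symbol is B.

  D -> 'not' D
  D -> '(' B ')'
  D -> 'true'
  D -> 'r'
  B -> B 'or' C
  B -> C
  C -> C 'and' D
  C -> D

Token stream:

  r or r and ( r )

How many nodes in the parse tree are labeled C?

4

[B [B [C [D r]]] or [C [C [D r]] and [D ( [B [C [D r]]] )]]]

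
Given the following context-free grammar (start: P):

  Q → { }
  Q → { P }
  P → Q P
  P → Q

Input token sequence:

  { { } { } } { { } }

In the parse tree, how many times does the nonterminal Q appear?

[P [Q { [P [Q { }] [P [Q { }]]] }] [P [Q { [P [Q { }]] }]]]

5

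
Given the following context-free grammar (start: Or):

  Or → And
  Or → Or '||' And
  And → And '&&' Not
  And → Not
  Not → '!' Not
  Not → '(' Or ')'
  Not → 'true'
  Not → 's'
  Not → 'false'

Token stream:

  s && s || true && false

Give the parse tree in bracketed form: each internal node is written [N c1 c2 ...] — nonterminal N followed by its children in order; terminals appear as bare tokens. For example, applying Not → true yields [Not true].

[Or [Or [And [And [Not s]] && [Not s]]] || [And [And [Not true]] && [Not false]]]

Or
Or || And
And || And
And && Not || And
Not && Not || And
s && Not || And
s && s || And
s && s || And && Not
s && s || Not && Not
s && s || true && Not
s && s || true && false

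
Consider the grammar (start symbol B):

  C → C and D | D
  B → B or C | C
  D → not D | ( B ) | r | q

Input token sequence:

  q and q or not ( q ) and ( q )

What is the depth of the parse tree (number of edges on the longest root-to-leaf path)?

[B [B [C [C [D q]] and [D q]]] or [C [C [D not [D ( [B [C [D q]]] )]]] and [D ( [B [C [D q]]] )]]]

8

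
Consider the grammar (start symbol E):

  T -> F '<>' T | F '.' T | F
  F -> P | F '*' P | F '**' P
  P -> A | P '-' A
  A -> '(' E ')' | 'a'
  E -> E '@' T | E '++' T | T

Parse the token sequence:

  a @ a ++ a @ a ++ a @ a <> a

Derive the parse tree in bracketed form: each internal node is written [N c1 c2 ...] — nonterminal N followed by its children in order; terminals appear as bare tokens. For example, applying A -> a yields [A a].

[E [E [E [E [E [E [T [F [P [A a]]]]] @ [T [F [P [A a]]]]] ++ [T [F [P [A a]]]]] @ [T [F [P [A a]]]]] ++ [T [F [P [A a]]]]] @ [T [F [P [A a]]] <> [T [F [P [A a]]]]]]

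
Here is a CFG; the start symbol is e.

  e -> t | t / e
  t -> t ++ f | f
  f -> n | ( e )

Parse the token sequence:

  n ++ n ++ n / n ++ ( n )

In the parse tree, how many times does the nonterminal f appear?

6

[e [t [t [t [f n]] ++ [f n]] ++ [f n]] / [e [t [t [f n]] ++ [f ( [e [t [f n]]] )]]]]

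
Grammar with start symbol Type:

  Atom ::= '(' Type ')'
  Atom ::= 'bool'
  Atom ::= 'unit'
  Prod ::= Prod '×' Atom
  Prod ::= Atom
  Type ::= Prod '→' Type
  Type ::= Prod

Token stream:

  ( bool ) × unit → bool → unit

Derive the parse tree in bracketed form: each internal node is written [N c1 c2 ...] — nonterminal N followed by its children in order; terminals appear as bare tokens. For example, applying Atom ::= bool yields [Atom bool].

[Type [Prod [Prod [Atom ( [Type [Prod [Atom bool]]] )]] × [Atom unit]] → [Type [Prod [Atom bool]] → [Type [Prod [Atom unit]]]]]

Type
Prod → Type
Prod × Atom → Type
Atom × Atom → Type
( Type ) × Atom → Type
( Prod ) × Atom → Type
( Atom ) × Atom → Type
( bool ) × Atom → Type
( bool ) × unit → Type
( bool ) × unit → Prod → Type
( bool ) × unit → Atom → Type
( bool ) × unit → bool → Type
( bool ) × unit → bool → Prod
( bool ) × unit → bool → Atom
( bool ) × unit → bool → unit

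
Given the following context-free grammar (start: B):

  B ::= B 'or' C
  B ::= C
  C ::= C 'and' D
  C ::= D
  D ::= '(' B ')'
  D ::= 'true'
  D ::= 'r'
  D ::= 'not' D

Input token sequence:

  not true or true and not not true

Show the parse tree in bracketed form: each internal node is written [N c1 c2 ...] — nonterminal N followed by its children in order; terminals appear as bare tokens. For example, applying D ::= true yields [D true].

B
B or C
C or C
D or C
not D or C
not true or C
not true or C and D
not true or D and D
not true or true and D
not true or true and not D
not true or true and not not D
not true or true and not not true

[B [B [C [D not [D true]]]] or [C [C [D true]] and [D not [D not [D true]]]]]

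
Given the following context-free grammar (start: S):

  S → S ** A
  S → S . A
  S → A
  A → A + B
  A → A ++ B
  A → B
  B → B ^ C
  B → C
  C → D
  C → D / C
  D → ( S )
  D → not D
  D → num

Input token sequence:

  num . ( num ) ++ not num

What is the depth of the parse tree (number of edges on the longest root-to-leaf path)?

[S [S [A [B [C [D num]]]]] . [A [A [B [C [D ( [S [A [B [C [D num]]]]] )]]]] ++ [B [C [D not [D num]]]]]]

11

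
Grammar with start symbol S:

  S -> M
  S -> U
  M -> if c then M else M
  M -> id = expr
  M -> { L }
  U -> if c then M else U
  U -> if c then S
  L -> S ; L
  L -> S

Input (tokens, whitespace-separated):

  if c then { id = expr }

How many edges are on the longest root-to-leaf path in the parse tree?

7

[S [U if c then [S [M { [L [S [M id = expr]]] }]]]]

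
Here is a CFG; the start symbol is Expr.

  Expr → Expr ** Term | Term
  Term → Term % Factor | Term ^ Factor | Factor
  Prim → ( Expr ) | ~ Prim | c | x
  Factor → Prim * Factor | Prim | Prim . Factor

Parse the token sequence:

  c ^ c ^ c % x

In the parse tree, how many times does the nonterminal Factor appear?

4

[Expr [Term [Term [Term [Term [Factor [Prim c]]] ^ [Factor [Prim c]]] ^ [Factor [Prim c]]] % [Factor [Prim x]]]]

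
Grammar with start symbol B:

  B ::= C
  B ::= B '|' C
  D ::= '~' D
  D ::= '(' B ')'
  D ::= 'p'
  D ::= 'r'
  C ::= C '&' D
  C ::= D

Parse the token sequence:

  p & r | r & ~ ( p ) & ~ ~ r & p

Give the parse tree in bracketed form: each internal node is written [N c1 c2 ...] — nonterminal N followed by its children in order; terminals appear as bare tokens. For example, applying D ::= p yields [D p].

B
B | C
C | C
C & D | C
D & D | C
p & D | C
p & r | C
p & r | C & D
p & r | C & D & D
p & r | C & D & D & D
p & r | D & D & D & D
p & r | r & D & D & D
p & r | r & ~ D & D & D
p & r | r & ~ ( B ) & D & D
p & r | r & ~ ( C ) & D & D
p & r | r & ~ ( D ) & D & D
p & r | r & ~ ( p ) & D & D
p & r | r & ~ ( p ) & ~ D & D
p & r | r & ~ ( p ) & ~ ~ D & D
p & r | r & ~ ( p ) & ~ ~ r & D
p & r | r & ~ ( p ) & ~ ~ r & p

[B [B [C [C [D p]] & [D r]]] | [C [C [C [C [D r]] & [D ~ [D ( [B [C [D p]]] )]]] & [D ~ [D ~ [D r]]]] & [D p]]]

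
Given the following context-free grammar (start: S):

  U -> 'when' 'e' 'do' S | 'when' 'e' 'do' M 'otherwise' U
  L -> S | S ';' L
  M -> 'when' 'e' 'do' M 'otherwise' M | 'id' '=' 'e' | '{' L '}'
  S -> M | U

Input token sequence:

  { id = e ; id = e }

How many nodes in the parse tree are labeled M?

[S [M { [L [S [M id = e]] ; [L [S [M id = e]]]] }]]

3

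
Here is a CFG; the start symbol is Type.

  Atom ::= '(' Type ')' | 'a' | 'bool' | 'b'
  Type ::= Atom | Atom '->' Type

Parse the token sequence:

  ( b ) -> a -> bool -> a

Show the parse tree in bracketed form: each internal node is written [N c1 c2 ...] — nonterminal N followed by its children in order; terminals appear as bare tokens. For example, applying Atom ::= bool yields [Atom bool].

[Type [Atom ( [Type [Atom b]] )] -> [Type [Atom a] -> [Type [Atom bool] -> [Type [Atom a]]]]]

Type
Atom -> Type
( Type ) -> Type
( Atom ) -> Type
( b ) -> Type
( b ) -> Atom -> Type
( b ) -> a -> Type
( b ) -> a -> Atom -> Type
( b ) -> a -> bool -> Type
( b ) -> a -> bool -> Atom
( b ) -> a -> bool -> a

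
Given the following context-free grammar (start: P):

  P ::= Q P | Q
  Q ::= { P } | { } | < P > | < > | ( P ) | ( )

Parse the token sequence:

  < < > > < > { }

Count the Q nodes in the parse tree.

4

[P [Q < [P [Q < >]] >] [P [Q < >] [P [Q { }]]]]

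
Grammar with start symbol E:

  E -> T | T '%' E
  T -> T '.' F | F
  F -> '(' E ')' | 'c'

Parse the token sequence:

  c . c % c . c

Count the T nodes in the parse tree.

4

[E [T [T [F c]] . [F c]] % [E [T [T [F c]] . [F c]]]]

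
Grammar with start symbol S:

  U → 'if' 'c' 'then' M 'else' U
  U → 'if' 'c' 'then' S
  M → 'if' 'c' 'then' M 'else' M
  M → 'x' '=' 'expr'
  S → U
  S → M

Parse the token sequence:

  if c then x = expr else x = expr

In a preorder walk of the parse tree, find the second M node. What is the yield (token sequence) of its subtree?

[S [M if c then [M x = expr] else [M x = expr]]]

x = expr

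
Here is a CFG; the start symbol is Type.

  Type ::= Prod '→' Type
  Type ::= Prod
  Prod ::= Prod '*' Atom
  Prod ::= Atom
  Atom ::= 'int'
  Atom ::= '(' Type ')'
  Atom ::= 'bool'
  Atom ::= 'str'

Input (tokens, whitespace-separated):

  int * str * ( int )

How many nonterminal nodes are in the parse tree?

[Type [Prod [Prod [Prod [Atom int]] * [Atom str]] * [Atom ( [Type [Prod [Atom int]]] )]]]

10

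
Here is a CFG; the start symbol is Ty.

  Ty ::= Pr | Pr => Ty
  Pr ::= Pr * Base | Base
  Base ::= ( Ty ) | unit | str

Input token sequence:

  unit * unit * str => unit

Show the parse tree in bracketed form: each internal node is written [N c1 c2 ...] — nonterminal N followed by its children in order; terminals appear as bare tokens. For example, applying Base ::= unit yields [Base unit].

[Ty [Pr [Pr [Pr [Base unit]] * [Base unit]] * [Base str]] => [Ty [Pr [Base unit]]]]

Ty
Pr => Ty
Pr * Base => Ty
Pr * Base * Base => Ty
Base * Base * Base => Ty
unit * Base * Base => Ty
unit * unit * Base => Ty
unit * unit * str => Ty
unit * unit * str => Pr
unit * unit * str => Base
unit * unit * str => unit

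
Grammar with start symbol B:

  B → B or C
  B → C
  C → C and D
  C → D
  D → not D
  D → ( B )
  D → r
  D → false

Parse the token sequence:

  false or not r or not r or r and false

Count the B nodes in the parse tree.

[B [B [B [B [C [D false]]] or [C [D not [D r]]]] or [C [D not [D r]]]] or [C [C [D r]] and [D false]]]

4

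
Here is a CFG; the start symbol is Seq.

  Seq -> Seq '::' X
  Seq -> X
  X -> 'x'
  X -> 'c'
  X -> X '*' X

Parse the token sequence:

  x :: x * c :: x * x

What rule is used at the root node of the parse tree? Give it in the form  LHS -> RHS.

[Seq [Seq [Seq [X x]] :: [X [X x] * [X c]]] :: [X [X x] * [X x]]]

Seq -> Seq '::' X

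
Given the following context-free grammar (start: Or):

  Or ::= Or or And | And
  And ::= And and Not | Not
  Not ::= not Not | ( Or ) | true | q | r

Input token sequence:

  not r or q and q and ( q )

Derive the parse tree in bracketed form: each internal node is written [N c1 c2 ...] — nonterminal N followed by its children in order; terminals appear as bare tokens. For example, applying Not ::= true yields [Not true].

Or
Or or And
And or And
Not or And
not Not or And
not r or And
not r or And and Not
not r or And and Not and Not
not r or Not and Not and Not
not r or q and Not and Not
not r or q and q and Not
not r or q and q and ( Or )
not r or q and q and ( And )
not r or q and q and ( Not )
not r or q and q and ( q )

[Or [Or [And [Not not [Not r]]]] or [And [And [And [Not q]] and [Not q]] and [Not ( [Or [And [Not q]]] )]]]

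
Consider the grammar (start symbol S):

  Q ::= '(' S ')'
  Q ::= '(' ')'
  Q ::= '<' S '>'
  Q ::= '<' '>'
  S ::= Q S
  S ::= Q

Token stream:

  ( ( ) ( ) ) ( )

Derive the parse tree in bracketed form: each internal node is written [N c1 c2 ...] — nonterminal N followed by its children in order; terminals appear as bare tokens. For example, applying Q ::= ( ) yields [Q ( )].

S
Q S
( S ) S
( Q S ) S
( ( ) S ) S
( ( ) Q ) S
( ( ) ( ) ) S
( ( ) ( ) ) Q
( ( ) ( ) ) ( )

[S [Q ( [S [Q ( )] [S [Q ( )]]] )] [S [Q ( )]]]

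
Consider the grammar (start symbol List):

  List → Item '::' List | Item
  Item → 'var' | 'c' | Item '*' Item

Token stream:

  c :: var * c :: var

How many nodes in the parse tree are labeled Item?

5

[List [Item c] :: [List [Item [Item var] * [Item c]] :: [List [Item var]]]]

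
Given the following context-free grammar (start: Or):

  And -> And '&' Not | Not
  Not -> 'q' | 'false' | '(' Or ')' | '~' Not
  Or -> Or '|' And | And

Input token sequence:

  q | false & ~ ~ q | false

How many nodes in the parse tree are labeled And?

4

[Or [Or [Or [And [Not q]]] | [And [And [Not false]] & [Not ~ [Not ~ [Not q]]]]] | [And [Not false]]]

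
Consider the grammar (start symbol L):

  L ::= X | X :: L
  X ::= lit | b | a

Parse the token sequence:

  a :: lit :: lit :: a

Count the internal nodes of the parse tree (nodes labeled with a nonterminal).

8

[L [X a] :: [L [X lit] :: [L [X lit] :: [L [X a]]]]]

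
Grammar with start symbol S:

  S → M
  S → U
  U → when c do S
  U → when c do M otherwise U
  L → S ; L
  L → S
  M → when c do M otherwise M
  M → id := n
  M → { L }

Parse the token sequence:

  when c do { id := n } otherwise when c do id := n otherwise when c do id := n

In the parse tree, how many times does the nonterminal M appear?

[S [U when c do [M { [L [S [M id := n]]] }] otherwise [U when c do [M id := n] otherwise [U when c do [S [M id := n]]]]]]

4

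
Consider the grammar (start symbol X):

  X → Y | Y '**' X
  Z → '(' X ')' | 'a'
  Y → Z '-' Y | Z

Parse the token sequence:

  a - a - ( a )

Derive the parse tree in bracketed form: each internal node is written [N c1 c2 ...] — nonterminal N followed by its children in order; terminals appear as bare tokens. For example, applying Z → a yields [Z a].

X
Y
Z - Y
a - Y
a - Z - Y
a - a - Y
a - a - Z
a - a - ( X )
a - a - ( Y )
a - a - ( Z )
a - a - ( a )

[X [Y [Z a] - [Y [Z a] - [Y [Z ( [X [Y [Z a]]] )]]]]]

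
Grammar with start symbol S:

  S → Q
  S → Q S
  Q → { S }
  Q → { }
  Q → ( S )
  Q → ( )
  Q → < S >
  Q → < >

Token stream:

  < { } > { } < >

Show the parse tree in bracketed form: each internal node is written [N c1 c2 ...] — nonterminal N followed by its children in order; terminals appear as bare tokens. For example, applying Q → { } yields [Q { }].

[S [Q < [S [Q { }]] >] [S [Q { }] [S [Q < >]]]]

S
Q S
< S > S
< Q > S
< { } > S
< { } > Q S
< { } > { } S
< { } > { } Q
< { } > { } < >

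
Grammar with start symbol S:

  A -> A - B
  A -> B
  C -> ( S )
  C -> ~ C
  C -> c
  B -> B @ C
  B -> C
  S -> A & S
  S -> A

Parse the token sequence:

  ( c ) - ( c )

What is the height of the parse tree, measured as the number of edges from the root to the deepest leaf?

9

[S [A [A [B [C ( [S [A [B [C c]]]] )]]] - [B [C ( [S [A [B [C c]]]] )]]]]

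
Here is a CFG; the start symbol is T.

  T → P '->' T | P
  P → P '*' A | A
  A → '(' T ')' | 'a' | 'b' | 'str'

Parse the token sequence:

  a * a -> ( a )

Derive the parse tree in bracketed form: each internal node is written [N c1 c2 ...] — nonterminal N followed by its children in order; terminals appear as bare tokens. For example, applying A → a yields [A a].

[T [P [P [A a]] * [A a]] -> [T [P [A ( [T [P [A a]]] )]]]]

T
P -> T
P * A -> T
A * A -> T
a * A -> T
a * a -> T
a * a -> P
a * a -> A
a * a -> ( T )
a * a -> ( P )
a * a -> ( A )
a * a -> ( a )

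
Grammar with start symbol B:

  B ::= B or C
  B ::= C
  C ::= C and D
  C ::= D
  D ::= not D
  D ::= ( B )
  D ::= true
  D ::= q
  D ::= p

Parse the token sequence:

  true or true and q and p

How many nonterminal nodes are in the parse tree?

10

[B [B [C [D true]]] or [C [C [C [D true]] and [D q]] and [D p]]]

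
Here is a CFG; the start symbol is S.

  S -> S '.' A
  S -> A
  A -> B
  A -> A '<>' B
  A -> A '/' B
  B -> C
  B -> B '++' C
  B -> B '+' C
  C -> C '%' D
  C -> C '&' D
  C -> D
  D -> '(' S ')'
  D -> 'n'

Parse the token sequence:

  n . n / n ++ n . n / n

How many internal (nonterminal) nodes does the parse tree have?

[S [S [S [A [B [C [D n]]]]] . [A [A [B [C [D n]]]] / [B [B [C [D n]]] ++ [C [D n]]]]] . [A [A [B [C [D n]]]] / [B [C [D n]]]]]

26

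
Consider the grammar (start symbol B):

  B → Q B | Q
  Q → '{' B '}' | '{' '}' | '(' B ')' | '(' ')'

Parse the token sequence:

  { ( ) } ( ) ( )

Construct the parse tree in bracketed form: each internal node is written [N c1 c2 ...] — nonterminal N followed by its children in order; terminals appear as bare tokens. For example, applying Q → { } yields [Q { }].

B
Q B
{ B } B
{ Q } B
{ ( ) } B
{ ( ) } Q B
{ ( ) } ( ) B
{ ( ) } ( ) Q
{ ( ) } ( ) ( )

[B [Q { [B [Q ( )]] }] [B [Q ( )] [B [Q ( )]]]]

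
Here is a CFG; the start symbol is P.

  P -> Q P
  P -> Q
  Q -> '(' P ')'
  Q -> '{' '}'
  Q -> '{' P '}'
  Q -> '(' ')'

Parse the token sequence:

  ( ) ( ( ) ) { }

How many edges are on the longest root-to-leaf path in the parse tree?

5

[P [Q ( )] [P [Q ( [P [Q ( )]] )] [P [Q { }]]]]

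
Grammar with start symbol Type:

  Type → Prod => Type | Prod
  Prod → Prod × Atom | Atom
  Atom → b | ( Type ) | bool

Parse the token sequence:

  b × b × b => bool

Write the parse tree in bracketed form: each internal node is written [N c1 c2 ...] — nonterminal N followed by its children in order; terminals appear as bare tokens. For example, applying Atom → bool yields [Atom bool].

Type
Prod => Type
Prod × Atom => Type
Prod × Atom × Atom => Type
Atom × Atom × Atom => Type
b × Atom × Atom => Type
b × b × Atom => Type
b × b × b => Type
b × b × b => Prod
b × b × b => Atom
b × b × b => bool

[Type [Prod [Prod [Prod [Atom b]] × [Atom b]] × [Atom b]] => [Type [Prod [Atom bool]]]]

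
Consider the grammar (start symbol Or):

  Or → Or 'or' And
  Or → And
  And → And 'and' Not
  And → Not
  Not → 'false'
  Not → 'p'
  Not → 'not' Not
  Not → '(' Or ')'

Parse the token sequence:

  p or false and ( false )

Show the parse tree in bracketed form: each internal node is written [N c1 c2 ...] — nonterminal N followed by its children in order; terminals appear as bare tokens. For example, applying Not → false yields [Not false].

Or
Or or And
And or And
Not or And
p or And
p or And and Not
p or Not and Not
p or false and Not
p or false and ( Or )
p or false and ( And )
p or false and ( Not )
p or false and ( false )

[Or [Or [And [Not p]]] or [And [And [Not false]] and [Not ( [Or [And [Not false]]] )]]]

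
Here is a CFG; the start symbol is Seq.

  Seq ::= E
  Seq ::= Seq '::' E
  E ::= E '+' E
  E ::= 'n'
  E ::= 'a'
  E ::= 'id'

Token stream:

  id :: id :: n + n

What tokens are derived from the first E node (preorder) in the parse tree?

[Seq [Seq [Seq [E id]] :: [E id]] :: [E [E n] + [E n]]]

id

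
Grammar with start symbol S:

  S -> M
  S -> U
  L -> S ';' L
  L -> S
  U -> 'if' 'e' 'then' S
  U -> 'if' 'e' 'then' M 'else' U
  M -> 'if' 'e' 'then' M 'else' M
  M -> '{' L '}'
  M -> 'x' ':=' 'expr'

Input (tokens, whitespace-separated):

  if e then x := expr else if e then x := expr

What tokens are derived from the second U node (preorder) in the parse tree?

if e then x := expr

[S [U if e then [M x := expr] else [U if e then [S [M x := expr]]]]]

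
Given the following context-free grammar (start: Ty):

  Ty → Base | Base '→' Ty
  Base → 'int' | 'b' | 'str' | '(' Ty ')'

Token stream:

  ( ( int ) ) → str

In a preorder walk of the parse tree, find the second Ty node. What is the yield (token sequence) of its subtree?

[Ty [Base ( [Ty [Base ( [Ty [Base int]] )]] )] → [Ty [Base str]]]

( int )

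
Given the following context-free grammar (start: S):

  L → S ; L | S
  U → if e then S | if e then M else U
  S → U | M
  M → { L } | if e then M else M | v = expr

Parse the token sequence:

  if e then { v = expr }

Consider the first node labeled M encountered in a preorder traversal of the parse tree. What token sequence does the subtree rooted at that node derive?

[S [U if e then [S [M { [L [S [M v = expr]]] }]]]]

{ v = expr }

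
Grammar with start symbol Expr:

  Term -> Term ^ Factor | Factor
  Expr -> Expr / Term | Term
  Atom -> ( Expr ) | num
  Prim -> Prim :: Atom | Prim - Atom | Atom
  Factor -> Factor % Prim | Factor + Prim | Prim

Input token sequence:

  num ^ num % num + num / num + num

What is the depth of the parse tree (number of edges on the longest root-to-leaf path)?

8

[Expr [Expr [Term [Term [Factor [Prim [Atom num]]]] ^ [Factor [Factor [Factor [Prim [Atom num]]] % [Prim [Atom num]]] + [Prim [Atom num]]]]] / [Term [Factor [Factor [Prim [Atom num]]] + [Prim [Atom num]]]]]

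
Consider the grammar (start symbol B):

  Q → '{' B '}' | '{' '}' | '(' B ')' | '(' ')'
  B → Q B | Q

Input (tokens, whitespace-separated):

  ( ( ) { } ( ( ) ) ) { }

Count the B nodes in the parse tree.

6

[B [Q ( [B [Q ( )] [B [Q { }] [B [Q ( [B [Q ( )]] )]]]] )] [B [Q { }]]]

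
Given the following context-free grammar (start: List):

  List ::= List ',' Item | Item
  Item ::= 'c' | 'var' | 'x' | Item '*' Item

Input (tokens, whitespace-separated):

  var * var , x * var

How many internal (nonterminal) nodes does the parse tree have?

8

[List [List [Item [Item var] * [Item var]]] , [Item [Item x] * [Item var]]]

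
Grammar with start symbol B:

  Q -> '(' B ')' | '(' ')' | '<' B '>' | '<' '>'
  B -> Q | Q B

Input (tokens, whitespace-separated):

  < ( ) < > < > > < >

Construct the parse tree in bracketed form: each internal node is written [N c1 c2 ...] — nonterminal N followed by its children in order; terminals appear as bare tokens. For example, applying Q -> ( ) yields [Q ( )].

[B [Q < [B [Q ( )] [B [Q < >] [B [Q < >]]]] >] [B [Q < >]]]

B
Q B
< B > B
< Q B > B
< ( ) B > B
< ( ) Q B > B
< ( ) < > B > B
< ( ) < > Q > B
< ( ) < > < > > B
< ( ) < > < > > Q
< ( ) < > < > > < >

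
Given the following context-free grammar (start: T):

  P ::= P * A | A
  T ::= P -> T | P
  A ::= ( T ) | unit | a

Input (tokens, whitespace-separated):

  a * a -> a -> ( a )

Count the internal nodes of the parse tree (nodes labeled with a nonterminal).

[T [P [P [A a]] * [A a]] -> [T [P [A a]] -> [T [P [A ( [T [P [A a]]] )]]]]]

14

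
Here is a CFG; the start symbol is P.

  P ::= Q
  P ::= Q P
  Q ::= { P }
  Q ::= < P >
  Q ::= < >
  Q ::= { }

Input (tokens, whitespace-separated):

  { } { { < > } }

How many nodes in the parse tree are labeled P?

4

[P [Q { }] [P [Q { [P [Q { [P [Q < >]] }]] }]]]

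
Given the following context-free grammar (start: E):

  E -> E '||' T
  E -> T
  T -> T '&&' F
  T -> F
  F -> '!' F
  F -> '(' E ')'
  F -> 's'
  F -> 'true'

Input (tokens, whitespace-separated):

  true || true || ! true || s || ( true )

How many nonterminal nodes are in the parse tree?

19

[E [E [E [E [E [T [F true]]] || [T [F true]]] || [T [F ! [F true]]]] || [T [F s]]] || [T [F ( [E [T [F true]]] )]]]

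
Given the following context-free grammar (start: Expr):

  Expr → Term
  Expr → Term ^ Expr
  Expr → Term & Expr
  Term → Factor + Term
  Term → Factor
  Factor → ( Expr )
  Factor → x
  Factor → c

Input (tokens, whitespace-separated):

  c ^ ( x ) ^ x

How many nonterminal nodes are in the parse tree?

[Expr [Term [Factor c]] ^ [Expr [Term [Factor ( [Expr [Term [Factor x]]] )]] ^ [Expr [Term [Factor x]]]]]

12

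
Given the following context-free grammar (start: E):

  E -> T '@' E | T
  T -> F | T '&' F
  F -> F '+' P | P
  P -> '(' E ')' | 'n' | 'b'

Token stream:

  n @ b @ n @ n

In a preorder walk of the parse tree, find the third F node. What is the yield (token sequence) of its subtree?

n

[E [T [F [P n]]] @ [E [T [F [P b]]] @ [E [T [F [P n]]] @ [E [T [F [P n]]]]]]]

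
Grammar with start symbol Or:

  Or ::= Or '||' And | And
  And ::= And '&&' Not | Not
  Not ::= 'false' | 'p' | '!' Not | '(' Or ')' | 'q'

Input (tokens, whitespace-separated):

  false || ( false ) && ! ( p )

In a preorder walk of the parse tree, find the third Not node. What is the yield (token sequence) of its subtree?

[Or [Or [And [Not false]]] || [And [And [Not ( [Or [And [Not false]]] )]] && [Not ! [Not ( [Or [And [Not p]]] )]]]]

false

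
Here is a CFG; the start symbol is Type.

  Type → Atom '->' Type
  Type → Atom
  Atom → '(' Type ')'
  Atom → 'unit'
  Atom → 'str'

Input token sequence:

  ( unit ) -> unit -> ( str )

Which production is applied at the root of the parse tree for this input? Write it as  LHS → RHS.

Type → Atom '->' Type

[Type [Atom ( [Type [Atom unit]] )] -> [Type [Atom unit] -> [Type [Atom ( [Type [Atom str]] )]]]]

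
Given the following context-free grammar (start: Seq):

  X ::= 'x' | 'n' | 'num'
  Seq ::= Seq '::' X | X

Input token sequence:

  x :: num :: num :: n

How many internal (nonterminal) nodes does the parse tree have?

8

[Seq [Seq [Seq [Seq [X x]] :: [X num]] :: [X num]] :: [X n]]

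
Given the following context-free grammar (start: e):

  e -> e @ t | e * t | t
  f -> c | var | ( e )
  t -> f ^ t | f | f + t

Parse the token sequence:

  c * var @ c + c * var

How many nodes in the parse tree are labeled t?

[e [e [e [e [t [f c]]] * [t [f var]]] @ [t [f c] + [t [f c]]]] * [t [f var]]]

5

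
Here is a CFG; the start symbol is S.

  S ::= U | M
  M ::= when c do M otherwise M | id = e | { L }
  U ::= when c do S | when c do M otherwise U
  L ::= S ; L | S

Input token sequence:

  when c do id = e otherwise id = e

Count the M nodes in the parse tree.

[S [M when c do [M id = e] otherwise [M id = e]]]

3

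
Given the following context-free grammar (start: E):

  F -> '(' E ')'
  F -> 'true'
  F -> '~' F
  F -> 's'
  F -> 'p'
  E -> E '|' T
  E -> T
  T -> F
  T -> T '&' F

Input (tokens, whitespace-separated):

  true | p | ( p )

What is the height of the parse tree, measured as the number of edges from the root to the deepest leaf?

[E [E [E [T [F true]]] | [T [F p]]] | [T [F ( [E [T [F p]]] )]]]

6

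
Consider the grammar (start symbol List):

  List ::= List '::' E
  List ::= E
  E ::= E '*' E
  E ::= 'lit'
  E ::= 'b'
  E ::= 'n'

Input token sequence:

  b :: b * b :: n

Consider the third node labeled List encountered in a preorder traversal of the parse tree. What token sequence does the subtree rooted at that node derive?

b

[List [List [List [E b]] :: [E [E b] * [E b]]] :: [E n]]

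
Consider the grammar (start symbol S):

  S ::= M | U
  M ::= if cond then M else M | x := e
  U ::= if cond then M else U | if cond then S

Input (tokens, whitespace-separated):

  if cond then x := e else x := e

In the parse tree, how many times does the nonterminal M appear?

[S [M if cond then [M x := e] else [M x := e]]]

3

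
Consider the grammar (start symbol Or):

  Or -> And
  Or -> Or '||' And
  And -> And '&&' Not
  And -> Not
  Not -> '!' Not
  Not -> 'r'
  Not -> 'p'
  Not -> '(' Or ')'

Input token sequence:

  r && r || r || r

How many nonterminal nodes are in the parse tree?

11

[Or [Or [Or [And [And [Not r]] && [Not r]]] || [And [Not r]]] || [And [Not r]]]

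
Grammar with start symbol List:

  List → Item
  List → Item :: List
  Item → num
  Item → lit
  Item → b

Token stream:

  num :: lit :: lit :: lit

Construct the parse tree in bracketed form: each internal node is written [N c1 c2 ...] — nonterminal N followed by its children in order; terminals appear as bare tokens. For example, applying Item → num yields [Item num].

List
Item :: List
num :: List
num :: Item :: List
num :: lit :: List
num :: lit :: Item :: List
num :: lit :: lit :: List
num :: lit :: lit :: Item
num :: lit :: lit :: lit

[List [Item num] :: [List [Item lit] :: [List [Item lit] :: [List [Item lit]]]]]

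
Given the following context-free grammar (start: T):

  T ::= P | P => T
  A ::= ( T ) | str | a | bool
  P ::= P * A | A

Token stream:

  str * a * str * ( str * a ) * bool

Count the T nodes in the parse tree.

2

[T [P [P [P [P [P [A str]] * [A a]] * [A str]] * [A ( [T [P [P [A str]] * [A a]]] )]] * [A bool]]]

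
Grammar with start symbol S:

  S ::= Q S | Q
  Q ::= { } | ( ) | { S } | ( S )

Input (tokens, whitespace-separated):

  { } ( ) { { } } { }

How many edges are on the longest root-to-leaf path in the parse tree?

[S [Q { }] [S [Q ( )] [S [Q { [S [Q { }]] }] [S [Q { }]]]]]

6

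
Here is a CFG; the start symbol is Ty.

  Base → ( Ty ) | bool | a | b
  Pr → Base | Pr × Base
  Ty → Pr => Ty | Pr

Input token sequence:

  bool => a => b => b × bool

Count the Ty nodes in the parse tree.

[Ty [Pr [Base bool]] => [Ty [Pr [Base a]] => [Ty [Pr [Base b]] => [Ty [Pr [Pr [Base b]] × [Base bool]]]]]]

4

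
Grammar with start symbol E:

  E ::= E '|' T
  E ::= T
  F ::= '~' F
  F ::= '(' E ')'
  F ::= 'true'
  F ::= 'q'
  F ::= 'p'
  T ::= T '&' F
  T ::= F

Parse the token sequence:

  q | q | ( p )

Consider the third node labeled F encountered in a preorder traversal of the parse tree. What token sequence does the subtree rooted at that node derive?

[E [E [E [T [F q]]] | [T [F q]]] | [T [F ( [E [T [F p]]] )]]]

( p )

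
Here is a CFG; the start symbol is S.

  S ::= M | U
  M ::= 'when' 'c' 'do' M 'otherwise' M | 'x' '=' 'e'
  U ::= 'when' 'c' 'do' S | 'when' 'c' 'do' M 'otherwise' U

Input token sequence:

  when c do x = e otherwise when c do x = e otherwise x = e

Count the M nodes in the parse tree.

[S [M when c do [M x = e] otherwise [M when c do [M x = e] otherwise [M x = e]]]]

5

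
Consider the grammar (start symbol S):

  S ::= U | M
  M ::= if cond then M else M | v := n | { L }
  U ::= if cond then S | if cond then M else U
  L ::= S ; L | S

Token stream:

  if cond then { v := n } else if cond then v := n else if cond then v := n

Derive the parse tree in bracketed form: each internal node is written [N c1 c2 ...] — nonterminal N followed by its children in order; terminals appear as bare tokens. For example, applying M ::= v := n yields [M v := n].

S
U
if cond then M else U
if cond then { L } else U
if cond then { S } else U
if cond then { M } else U
if cond then { v := n } else U
if cond then { v := n } else if cond then M else U
if cond then { v := n } else if cond then v := n else U
if cond then { v := n } else if cond then v := n else if cond then S
if cond then { v := n } else if cond then v := n else if cond then M
if cond then { v := n } else if cond then v := n else if cond then v := n

[S [U if cond then [M { [L [S [M v := n]]] }] else [U if cond then [M v := n] else [U if cond then [S [M v := n]]]]]]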